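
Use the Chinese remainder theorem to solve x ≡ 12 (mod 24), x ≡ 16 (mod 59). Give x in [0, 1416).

252

Write x = 12 + 24·k. Then 24·k ≡ 16 − 12 ≡ 4 (mod 59).
Need 24⁻¹ mod 59. Extended Euclid on (59, 24):
59 = 2·24 + 11
24 = 2·11 + 2
11 = 5·2 + 1
2 = 2·1 + 0
Back-substitute:
1 = 11 − 5·2
1 = −5·24 + 11·11
1 = 11·59 − 27·24
24⁻¹ ≡ 32 (mod 59), so k ≡ 32·4 ≡ 10 (mod 59).
x = 12 + 24·10 = 252.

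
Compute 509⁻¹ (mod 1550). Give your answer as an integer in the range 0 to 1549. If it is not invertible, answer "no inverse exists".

539

Extended Euclidean algorithm:
1550 = 3×509 + 23
509 = 22×23 + 3
23 = 7×3 + 2
3 = 1×2 + 1
2 = 2×1 + 0
Since gcd(509, 1550) = 1, back-substitute to write 1 as a combination:
1 = 3 − 2
1 = −23 + 8·3
1 = 8·509 − 177·23
1 = −177·1550 + 539·509
So 509·539 ≡ 1 (mod 1550).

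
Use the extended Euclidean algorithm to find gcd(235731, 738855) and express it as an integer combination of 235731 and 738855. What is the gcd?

Repeated division:
738855 = 3×235731 + 31662
235731 = 7×31662 + 14097
31662 = 2×14097 + 3468
14097 = 4×3468 + 225
3468 = 15×225 + 93
225 = 2×93 + 39
93 = 2×39 + 15
39 = 2×15 + 9
15 = 1×9 + 6
9 = 1×6 + 3
6 = 2×3 + 0
gcd(235731, 738855) = 3.
Express as a combination:
3 = 9 − 6
3 = −15 + 2·9
3 = 2·39 − 5·15
3 = −5·93 + 12·39
3 = 12·225 − 29·93
3 = −29·3468 + 447·225
3 = 447·14097 − 1817·3468
3 = −1817·31662 + 4081·14097
3 = 4081·235731 − 30384·31662
3 = −30384·738855 + 95233·235731
So 3 = (-30384)·738855 + (95233)·235731.

3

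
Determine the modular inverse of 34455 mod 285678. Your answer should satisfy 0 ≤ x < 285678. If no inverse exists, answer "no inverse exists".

Compute gcd(34455, 285678):
285678 = 8×34455 + 10038
34455 = 3×10038 + 4341
10038 = 2×4341 + 1356
4341 = 3×1356 + 273
1356 = 4×273 + 264
273 = 1×264 + 9
264 = 29×9 + 3
9 = 3×3 + 0
Since gcd = 3 > 1, 34455 is not a unit mod 285678.

no inverse exists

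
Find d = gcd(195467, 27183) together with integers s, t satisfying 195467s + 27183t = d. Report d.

1

Repeated division:
195467 = 7×27183 + 5186
27183 = 5×5186 + 1253
5186 = 4×1253 + 174
1253 = 7×174 + 35
174 = 4×35 + 34
35 = 1×34 + 1
34 = 34×1 + 0
gcd(195467, 27183) = 1.
Express as a combination:
1 = 35 − 34
1 = −174 + 5·35
1 = 5·1253 − 36·174
1 = −36·5186 + 149·1253
1 = 149·27183 − 781·5186
1 = −781·195467 + 5616·27183
So 1 = (-781)·195467 + (5616)·27183.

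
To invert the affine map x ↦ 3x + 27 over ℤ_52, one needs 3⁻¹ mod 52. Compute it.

Extended Euclidean algorithm:
52 = 17×3 + 1
3 = 3×1 + 0
Since gcd(3, 52) = 1, back-substitute to write 1 as a combination:
1 = 52 − 17·3
So 3·(-17) ≡ 1 (mod 52), and -17 ≡ 35 (mod 52).

35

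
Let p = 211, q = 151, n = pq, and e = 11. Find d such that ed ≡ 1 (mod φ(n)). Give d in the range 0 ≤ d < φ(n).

8591

φ(n) = (p−1)(q−1) = 210·150 = 31500.
Need d with 11·d ≡ 1 (mod 31500). Apply the extended Euclidean algorithm:
31500 = 2863*11 + 7
11 = 1*7 + 4
7 = 1*4 + 3
4 = 1*3 + 1
3 = 3*1 + 0
Back-substitute:
1 = 4 − 3
1 = −7 + 2·4
1 = 2·11 − 3·7
1 = −3·31500 + 8591·11
So 11·8591 ≡ 1 (mod 31500), hence d = 8591.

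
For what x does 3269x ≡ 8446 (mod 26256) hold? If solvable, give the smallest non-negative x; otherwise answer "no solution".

21062

First find gcd(3269, 26256):
26256 = 8·3269 + 104
3269 = 31·104 + 45
104 = 2·45 + 14
45 = 3·14 + 3
14 = 4·3 + 2
3 = 1·2 + 1
2 = 2·1 + 0
gcd = 1, so a unique solution mod 26256 exists.
Back-substitute for the Bézout coefficients:
1 = 3 − 2
1 = −14 + 5·3
1 = 5·45 − 16·14
1 = −16·104 + 37·45
1 = 37·3269 − 1163·104
1 = −1163·26256 + 9341·3269
So 3269·(9341) ≡ 1 (mod 26256), giving 3269⁻¹ ≡ 9341.
x ≡ 3269⁻¹·8446 ≡ 9341·8446 ≡ 21062 (mod 26256).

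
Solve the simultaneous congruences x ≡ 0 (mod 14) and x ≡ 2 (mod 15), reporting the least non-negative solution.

Write x = 0 + 14·k. Then 14·k ≡ 2 − 0 ≡ 2 (mod 15).
Need 14⁻¹ mod 15. Extended Euclid on (15, 14):
15 = 1·14 + 1
14 = 14·1 + 0
Back-substitute:
1 = 15 − 14
14⁻¹ ≡ 14 (mod 15), so k ≡ 14·2 ≡ 13 (mod 15).
x = 0 + 14·13 = 182.

182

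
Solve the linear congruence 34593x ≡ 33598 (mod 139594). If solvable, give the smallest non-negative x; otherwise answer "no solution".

gcd(34593, 139594):
139594 = 4·34593 + 1222
34593 = 28·1222 + 377
1222 = 3·377 + 91
377 = 4·91 + 13
91 = 7·13 + 0
gcd = 13, but 13 ∤ 33598, so the congruence has no solution.

no solution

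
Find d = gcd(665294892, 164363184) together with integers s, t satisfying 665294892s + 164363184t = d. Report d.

12

Apply Euclid's algorithm to 665294892 and 164363184:
665294892 = 4*164363184 + 7842156
164363184 = 20*7842156 + 7520064
7842156 = 1*7520064 + 322092
7520064 = 23*322092 + 111948
322092 = 2*111948 + 98196
111948 = 1*98196 + 13752
98196 = 7*13752 + 1932
13752 = 7*1932 + 228
1932 = 8*228 + 108
228 = 2*108 + 12
108 = 9*12 + 0
gcd(665294892, 164363184) = 12.
Working backward:
12 = 228 − 2·108
12 = −2·1932 + 17·228
12 = 17·13752 − 121·1932
12 = −121·98196 + 864·13752
12 = 864·111948 − 985·98196
12 = −985·322092 + 2834·111948
12 = 2834·7520064 − 66167·322092
12 = −66167·7842156 + 69001·7520064
12 = 69001·164363184 − 1446187·7842156
12 = −1446187·665294892 + 5853749·164363184
So 12 = (-1446187)·665294892 + (5853749)·164363184.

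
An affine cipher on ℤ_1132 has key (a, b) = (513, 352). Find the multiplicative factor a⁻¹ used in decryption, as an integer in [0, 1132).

Run Euclid on (1132, 513):
1132 = 2·513 + 106
513 = 4·106 + 89
106 = 1·89 + 17
89 = 5·17 + 4
17 = 4·4 + 1
4 = 4·1 + 0
gcd = 1, so the inverse exists. Back-substitute:
1 = 17 − 4·4
1 = −4·89 + 21·17
1 = 21·106 − 25·89
1 = −25·513 + 121·106
1 = 121·1132 − 267·513
Hence 513⁻¹ ≡ -267 ≡ 865 (mod 1132).

865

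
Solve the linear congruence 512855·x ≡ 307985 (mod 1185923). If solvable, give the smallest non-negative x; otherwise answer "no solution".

972004

First find gcd(512855, 1185923):
1185923 = 2*512855 + 160213
512855 = 3*160213 + 32216
160213 = 4*32216 + 31349
32216 = 1*31349 + 867
31349 = 36*867 + 137
867 = 6*137 + 45
137 = 3*45 + 2
45 = 22*2 + 1
2 = 2*1 + 0
gcd = 1, so a unique solution mod 1185923 exists.
Back-substitute for the Bézout coefficients:
1 = 45 − 22·2
1 = −22·137 + 67·45
1 = 67·867 − 424·137
1 = −424·31349 + 15331·867
1 = 15331·32216 − 15755·31349
1 = −15755·160213 + 78351·32216
1 = 78351·512855 − 250808·160213
1 = −250808·1185923 + 579967·512855
So 512855·(579967) ≡ 1 (mod 1185923), giving 512855⁻¹ ≡ 579967.
x ≡ 512855⁻¹·307985 ≡ 579967·307985 ≡ 972004 (mod 1185923).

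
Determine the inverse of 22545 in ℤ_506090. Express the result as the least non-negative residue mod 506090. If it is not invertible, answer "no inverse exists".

Euclidean algorithm on 506090, 22545:
506090 = 22*22545 + 10100
22545 = 2*10100 + 2345
10100 = 4*2345 + 720
2345 = 3*720 + 185
720 = 3*185 + 165
185 = 1*165 + 20
165 = 8*20 + 5
20 = 4*5 + 0
gcd(22545, 506090) = 5 ≠ 1, so 22545 has no multiplicative inverse modulo 506090.

no inverse exists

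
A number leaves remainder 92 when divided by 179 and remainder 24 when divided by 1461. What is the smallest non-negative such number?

246933

Write x = 92 + 179·k. Then 179·k ≡ 24 − 92 ≡ 1393 (mod 1461).
Need 179⁻¹ mod 1461. Extended Euclid on (1461, 179):
1461 = 8×179 + 29
179 = 6×29 + 5
29 = 5×5 + 4
5 = 1×4 + 1
4 = 4×1 + 0
Back-substitute:
1 = 5 − 4
1 = −29 + 6·5
1 = 6·179 − 37·29
1 = −37·1461 + 302·179
179⁻¹ ≡ 302 (mod 1461), so k ≡ 302·1393 ≡ 1379 (mod 1461).
x = 92 + 179·1379 = 246933.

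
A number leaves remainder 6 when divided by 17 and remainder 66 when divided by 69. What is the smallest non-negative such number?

618

Write x = 6 + 17·k. Then 17·k ≡ 66 − 6 ≡ 60 (mod 69).
Need 17⁻¹ mod 69. Extended Euclid on (69, 17):
69 = 4·17 + 1
17 = 17·1 + 0
Back-substitute:
1 = 69 − 4·17
17⁻¹ ≡ 65 (mod 69), so k ≡ 65·60 ≡ 36 (mod 69).
x = 6 + 17·36 = 618.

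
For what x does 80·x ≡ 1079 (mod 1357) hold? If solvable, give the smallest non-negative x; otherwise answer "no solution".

234

First find gcd(80, 1357):
1357 = 16×80 + 77
80 = 1×77 + 3
77 = 25×3 + 2
3 = 1×2 + 1
2 = 2×1 + 0
gcd = 1, so a unique solution mod 1357 exists.
Back-substitute for the Bézout coefficients:
1 = 3 − 2
1 = −77 + 26·3
1 = 26·80 − 27·77
1 = −27·1357 + 458·80
So 80·(458) ≡ 1 (mod 1357), giving 80⁻¹ ≡ 458.
x ≡ 80⁻¹·1079 ≡ 458·1079 ≡ 234 (mod 1357).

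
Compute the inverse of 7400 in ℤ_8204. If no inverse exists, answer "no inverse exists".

Compute gcd(7400, 8204):
8204 = 1·7400 + 804
7400 = 9·804 + 164
804 = 4·164 + 148
164 = 1·148 + 16
148 = 9·16 + 4
16 = 4·4 + 0
The gcd is 4, not 1, hence no inverse exists.

no inverse exists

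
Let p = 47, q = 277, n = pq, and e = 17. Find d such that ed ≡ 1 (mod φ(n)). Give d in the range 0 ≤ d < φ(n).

4481

φ(n) = (p−1)(q−1) = 46·276 = 12696.
Need d with 17·d ≡ 1 (mod 12696). Apply the extended Euclidean algorithm:
12696 = 746*17 + 14
17 = 1*14 + 3
14 = 4*3 + 2
3 = 1*2 + 1
2 = 2*1 + 0
Back-substitute:
1 = 3 − 2
1 = −14 + 5·3
1 = 5·17 − 6·14
1 = −6·12696 + 4481·17
So 17·4481 ≡ 1 (mod 12696), hence d = 4481.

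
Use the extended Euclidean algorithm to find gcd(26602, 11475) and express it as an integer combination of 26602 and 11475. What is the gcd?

Apply Euclid's algorithm to 26602 and 11475:
26602 = 2·11475 + 3652
11475 = 3·3652 + 519
3652 = 7·519 + 19
519 = 27·19 + 6
19 = 3·6 + 1
6 = 6·1 + 0
gcd(26602, 11475) = 1.
Express as a combination:
1 = 19 − 3·6
1 = −3·519 + 82·19
1 = 82·3652 − 577·519
1 = −577·11475 + 1813·3652
1 = 1813·26602 − 4203·11475
So 1 = (1813)·26602 + (-4203)·11475.

1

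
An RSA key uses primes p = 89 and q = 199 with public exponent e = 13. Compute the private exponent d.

4021

φ(n) = (p−1)(q−1) = 88·198 = 17424.
Need d with 13·d ≡ 1 (mod 17424). Apply the extended Euclidean algorithm:
17424 = 1340·13 + 4
13 = 3·4 + 1
4 = 4·1 + 0
Back-substitute:
1 = 13 − 3·4
1 = −3·17424 + 4021·13
So 13·4021 ≡ 1 (mod 17424), hence d = 4021.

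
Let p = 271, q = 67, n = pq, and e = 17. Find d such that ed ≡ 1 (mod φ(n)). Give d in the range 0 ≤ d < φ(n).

4193

φ(n) = (p−1)(q−1) = 270·66 = 17820.
Need d with 17·d ≡ 1 (mod 17820). Apply the extended Euclidean algorithm:
17820 = 1048×17 + 4
17 = 4×4 + 1
4 = 4×1 + 0
Back-substitute:
1 = 17 − 4·4
1 = −4·17820 + 4193·17
So 17·4193 ≡ 1 (mod 17820), hence d = 4193.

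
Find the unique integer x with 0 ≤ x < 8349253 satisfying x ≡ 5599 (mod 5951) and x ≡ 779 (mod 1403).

315051

Write x = 5599 + 5951·k. Then 5951·k ≡ 779 − 5599 ≡ 792 (mod 1403).
Need 5951⁻¹ mod 1403. Extended Euclid on (1403, 339):
1403 = 4*339 + 47
339 = 7*47 + 10
47 = 4*10 + 7
10 = 1*7 + 3
7 = 2*3 + 1
3 = 3*1 + 0
Back-substitute:
1 = 7 − 2·3
1 = −2·10 + 3·7
1 = 3·47 − 14·10
1 = −14·339 + 101·47
1 = 101·1403 − 418·339
5951⁻¹ ≡ 985 (mod 1403), so k ≡ 985·792 ≡ 52 (mod 1403).
x = 5599 + 5951·52 = 315051.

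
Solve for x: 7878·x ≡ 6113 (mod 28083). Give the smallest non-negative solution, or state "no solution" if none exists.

no solution

gcd(7878, 28083):
28083 = 3·7878 + 4449
7878 = 1·4449 + 3429
4449 = 1·3429 + 1020
3429 = 3·1020 + 369
1020 = 2·369 + 282
369 = 1·282 + 87
282 = 3·87 + 21
87 = 4·21 + 3
21 = 7·3 + 0
gcd = 3, but 3 ∤ 6113, so the congruence has no solution.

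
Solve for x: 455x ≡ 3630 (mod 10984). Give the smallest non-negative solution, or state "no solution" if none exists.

First find gcd(455, 10984):
10984 = 24·455 + 64
455 = 7·64 + 7
64 = 9·7 + 1
7 = 7·1 + 0
gcd = 1, so a unique solution mod 10984 exists.
Back-substitute for the Bézout coefficients:
1 = 64 − 9·7
1 = −9·455 + 64·64
1 = 64·10984 − 1545·455
So 455·(-1545) ≡ 1 (mod 10984), giving 455⁻¹ ≡ 9439.
x ≡ 455⁻¹·3630 ≡ 9439·3630 ≡ 4474 (mod 10984).

4474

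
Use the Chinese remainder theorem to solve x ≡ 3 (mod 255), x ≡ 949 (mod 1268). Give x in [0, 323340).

264693

Write x = 3 + 255·k. Then 255·k ≡ 949 − 3 ≡ 946 (mod 1268).
Need 255⁻¹ mod 1268. Extended Euclid on (1268, 255):
1268 = 4×255 + 248
255 = 1×248 + 7
248 = 35×7 + 3
7 = 2×3 + 1
3 = 3×1 + 0
Back-substitute:
1 = 7 − 2·3
1 = −2·248 + 71·7
1 = 71·255 − 73·248
1 = −73·1268 + 363·255
255⁻¹ ≡ 363 (mod 1268), so k ≡ 363·946 ≡ 1038 (mod 1268).
x = 3 + 255·1038 = 264693.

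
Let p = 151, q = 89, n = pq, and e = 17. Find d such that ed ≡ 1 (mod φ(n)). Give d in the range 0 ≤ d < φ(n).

φ(n) = (p−1)(q−1) = 150·88 = 13200.
Need d with 17·d ≡ 1 (mod 13200). Apply the extended Euclidean algorithm:
13200 = 776·17 + 8
17 = 2·8 + 1
8 = 8·1 + 0
Back-substitute:
1 = 17 − 2·8
1 = −2·13200 + 1553·17
So 17·1553 ≡ 1 (mod 13200), hence d = 1553.

1553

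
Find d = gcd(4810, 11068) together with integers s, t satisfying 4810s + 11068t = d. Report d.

Euclidean algorithm:
11068 = 2*4810 + 1448
4810 = 3*1448 + 466
1448 = 3*466 + 50
466 = 9*50 + 16
50 = 3*16 + 2
16 = 8*2 + 0
gcd(4810, 11068) = 2.
Working backward:
2 = 50 − 3·16
2 = −3·466 + 28·50
2 = 28·1448 − 87·466
2 = −87·4810 + 289·1448
2 = 289·11068 − 665·4810
So 2 = (289)·11068 + (-665)·4810.

2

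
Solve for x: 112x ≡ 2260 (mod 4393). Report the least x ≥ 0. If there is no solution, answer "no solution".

1746

First find gcd(112, 4393):
4393 = 39×112 + 25
112 = 4×25 + 12
25 = 2×12 + 1
12 = 12×1 + 0
gcd = 1, so a unique solution mod 4393 exists.
Back-substitute for the Bézout coefficients:
1 = 25 − 2·12
1 = −2·112 + 9·25
1 = 9·4393 − 353·112
So 112·(-353) ≡ 1 (mod 4393), giving 112⁻¹ ≡ 4040.
x ≡ 112⁻¹·2260 ≡ 4040·2260 ≡ 1746 (mod 4393).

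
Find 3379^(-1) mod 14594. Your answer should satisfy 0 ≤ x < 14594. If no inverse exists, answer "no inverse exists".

2315

Apply the Euclidean algorithm to 14594 and 3379:
14594 = 4*3379 + 1078
3379 = 3*1078 + 145
1078 = 7*145 + 63
145 = 2*63 + 19
63 = 3*19 + 6
19 = 3*6 + 1
6 = 6*1 + 0
gcd = 1, so the inverse exists. Back-substitute:
1 = 19 − 3·6
1 = −3·63 + 10·19
1 = 10·145 − 23·63
1 = −23·1078 + 171·145
1 = 171·3379 − 536·1078
1 = −536·14594 + 2315·3379
So 3379·2315 ≡ 1 (mod 14594).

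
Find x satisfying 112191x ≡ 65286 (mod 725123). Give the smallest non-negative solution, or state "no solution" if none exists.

First find gcd(112191, 725123):
725123 = 6*112191 + 51977
112191 = 2*51977 + 8237
51977 = 6*8237 + 2555
8237 = 3*2555 + 572
2555 = 4*572 + 267
572 = 2*267 + 38
267 = 7*38 + 1
38 = 38*1 + 0
gcd = 1, so a unique solution mod 725123 exists.
Back-substitute for the Bézout coefficients:
1 = 267 − 7·38
1 = −7·572 + 15·267
1 = 15·2555 − 67·572
1 = −67·8237 + 216·2555
1 = 216·51977 − 1363·8237
1 = −1363·112191 + 2942·51977
1 = 2942·725123 − 19015·112191
So 112191·(-19015) ≡ 1 (mod 725123), giving 112191⁻¹ ≡ 706108.
x ≡ 112191⁻¹·65286 ≡ 706108·65286 ≡ 722409 (mod 725123).

722409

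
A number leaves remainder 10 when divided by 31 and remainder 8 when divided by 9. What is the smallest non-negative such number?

134

Write x = 10 + 31·k. Then 31·k ≡ 8 − 10 ≡ 7 (mod 9).
Need 31⁻¹ mod 9. Extended Euclid on (9, 4):
9 = 2·4 + 1
4 = 4·1 + 0
Back-substitute:
1 = 9 − 2·4
31⁻¹ ≡ 7 (mod 9), so k ≡ 7·7 ≡ 4 (mod 9).
x = 10 + 31·4 = 134.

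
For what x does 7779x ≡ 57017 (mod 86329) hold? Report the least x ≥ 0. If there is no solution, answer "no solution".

First find gcd(7779, 86329):
86329 = 11×7779 + 760
7779 = 10×760 + 179
760 = 4×179 + 44
179 = 4×44 + 3
44 = 14×3 + 2
3 = 1×2 + 1
2 = 2×1 + 0
gcd = 1, so a unique solution mod 86329 exists.
Back-substitute for the Bézout coefficients:
1 = 3 − 2
1 = −44 + 15·3
1 = 15·179 − 61·44
1 = −61·760 + 259·179
1 = 259·7779 − 2651·760
1 = −2651·86329 + 29420·7779
So 7779·(29420) ≡ 1 (mod 86329), giving 7779⁻¹ ≡ 29420.
x ≡ 7779⁻¹·57017 ≡ 29420·57017 ≡ 67670 (mod 86329).

67670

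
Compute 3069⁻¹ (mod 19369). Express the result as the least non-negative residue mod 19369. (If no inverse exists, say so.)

10729

gcd(19369, 3069) by repeated division:
19369 = 6·3069 + 955
3069 = 3·955 + 204
955 = 4·204 + 139
204 = 1·139 + 65
139 = 2·65 + 9
65 = 7·9 + 2
9 = 4·2 + 1
2 = 2·1 + 0
Since gcd(3069, 19369) = 1, back-substitute to write 1 as a combination:
1 = 9 − 4·2
1 = −4·65 + 29·9
1 = 29·139 − 62·65
1 = −62·204 + 91·139
1 = 91·955 − 426·204
1 = −426·3069 + 1369·955
1 = 1369·19369 − 8640·3069
So 3069·(-8640) ≡ 1 (mod 19369), and -8640 ≡ 10729 (mod 19369).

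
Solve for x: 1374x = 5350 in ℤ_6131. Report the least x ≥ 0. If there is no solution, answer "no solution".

4118

First find gcd(1374, 6131):
6131 = 4*1374 + 635
1374 = 2*635 + 104
635 = 6*104 + 11
104 = 9*11 + 5
11 = 2*5 + 1
5 = 5*1 + 0
gcd = 1, so a unique solution mod 6131 exists.
Back-substitute for the Bézout coefficients:
1 = 11 − 2·5
1 = −2·104 + 19·11
1 = 19·635 − 116·104
1 = −116·1374 + 251·635
1 = 251·6131 − 1120·1374
So 1374·(-1120) ≡ 1 (mod 6131), giving 1374⁻¹ ≡ 5011.
x ≡ 1374⁻¹·5350 ≡ 5011·5350 ≡ 4118 (mod 6131).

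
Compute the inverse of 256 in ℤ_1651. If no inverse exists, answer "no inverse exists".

gcd(1651, 256) by repeated division:
1651 = 6*256 + 115
256 = 2*115 + 26
115 = 4*26 + 11
26 = 2*11 + 4
11 = 2*4 + 3
4 = 1*3 + 1
3 = 3*1 + 0
The gcd is 1. Working backward:
1 = 4 − 3
1 = −11 + 3·4
1 = 3·26 − 7·11
1 = −7·115 + 31·26
1 = 31·256 − 69·115
1 = −69·1651 + 445·256
So 256·445 ≡ 1 (mod 1651).

445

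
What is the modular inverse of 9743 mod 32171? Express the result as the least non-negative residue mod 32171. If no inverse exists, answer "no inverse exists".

Run Euclid on (32171, 9743):
32171 = 3×9743 + 2942
9743 = 3×2942 + 917
2942 = 3×917 + 191
917 = 4×191 + 153
191 = 1×153 + 38
153 = 4×38 + 1
38 = 38×1 + 0
The gcd is 1. Working backward:
1 = 153 − 4·38
1 = −4·191 + 5·153
1 = 5·917 − 24·191
1 = −24·2942 + 77·917
1 = 77·9743 − 255·2942
1 = −255·32171 + 842·9743
So 9743·842 ≡ 1 (mod 32171).

842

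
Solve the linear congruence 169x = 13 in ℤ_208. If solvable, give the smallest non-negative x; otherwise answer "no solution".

5

First find gcd(169, 208):
208 = 1*169 + 39
169 = 4*39 + 13
39 = 3*13 + 0
gcd = 13 and 13 | 13, so solutions exist. Divide through by 13: 13x ≡ 1 (mod 16).
Now find 13⁻¹ mod 16:
16 = 1·13 + 3
13 = 4·3 + 1
3 = 3·1 + 0
Back-substitute:
1 = 13 − 4·3
1 = −4·16 + 5·13
So 13⁻¹ ≡ 5 (mod 16).
Then x ≡ 5·1 ≡ 5 (mod 16); the smallest non-negative solution is x = 5.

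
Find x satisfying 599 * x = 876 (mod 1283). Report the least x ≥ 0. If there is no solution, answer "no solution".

719

First find gcd(599, 1283):
1283 = 2×599 + 85
599 = 7×85 + 4
85 = 21×4 + 1
4 = 4×1 + 0
gcd = 1, so a unique solution mod 1283 exists.
Back-substitute for the Bézout coefficients:
1 = 85 − 21·4
1 = −21·599 + 148·85
1 = 148·1283 − 317·599
So 599·(-317) ≡ 1 (mod 1283), giving 599⁻¹ ≡ 966.
x ≡ 599⁻¹·876 ≡ 966·876 ≡ 719 (mod 1283).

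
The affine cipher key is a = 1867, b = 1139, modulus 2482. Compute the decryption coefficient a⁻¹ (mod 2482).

113

gcd(2482, 1867) by repeated division:
2482 = 1·1867 + 615
1867 = 3·615 + 22
615 = 27·22 + 21
22 = 1·21 + 1
21 = 21·1 + 0
Since gcd(1867, 2482) = 1, back-substitute to write 1 as a combination:
1 = 22 − 21
1 = −615 + 28·22
1 = 28·1867 − 85·615
1 = −85·2482 + 113·1867
So 1867·113 ≡ 1 (mod 2482).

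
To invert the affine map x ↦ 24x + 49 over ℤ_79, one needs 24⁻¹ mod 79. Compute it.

56

gcd(79, 24) by repeated division:
79 = 3×24 + 7
24 = 3×7 + 3
7 = 2×3 + 1
3 = 3×1 + 0
gcd = 1, so the inverse exists. Back-substitute:
1 = 7 − 2·3
1 = −2·24 + 7·7
1 = 7·79 − 23·24
So 24·(-23) ≡ 1 (mod 79), and -23 ≡ 56 (mod 79).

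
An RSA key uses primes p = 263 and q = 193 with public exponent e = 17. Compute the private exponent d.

47345

φ(n) = (p−1)(q−1) = 262·192 = 50304.
Need d with 17·d ≡ 1 (mod 50304). Apply the extended Euclidean algorithm:
50304 = 2959×17 + 1
17 = 17×1 + 0
Back-substitute:
1 = 50304 − 2959·17
So 17·(-2959) ≡ 1 (mod 50304), hence d ≡ -2959 ≡ 47345 (mod 50304).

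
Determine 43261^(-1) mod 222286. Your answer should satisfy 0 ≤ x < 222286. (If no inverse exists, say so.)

gcd(222286, 43261) by repeated division:
222286 = 5×43261 + 5981
43261 = 7×5981 + 1394
5981 = 4×1394 + 405
1394 = 3×405 + 179
405 = 2×179 + 47
179 = 3×47 + 38
47 = 1×38 + 9
38 = 4×9 + 2
9 = 4×2 + 1
2 = 2×1 + 0
gcd = 1, so the inverse exists. Back-substitute:
1 = 9 − 4·2
1 = −4·38 + 17·9
1 = 17·47 − 21·38
1 = −21·179 + 80·47
1 = 80·405 − 181·179
1 = −181·1394 + 623·405
1 = 623·5981 − 2673·1394
1 = −2673·43261 + 19334·5981
1 = 19334·222286 − 99343·43261
So 43261·(-99343) ≡ 1 (mod 222286), and -99343 ≡ 122943 (mod 222286).

122943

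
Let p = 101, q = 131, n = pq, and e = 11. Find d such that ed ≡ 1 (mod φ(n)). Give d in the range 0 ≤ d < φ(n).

φ(n) = (p−1)(q−1) = 100·130 = 13000.
Need d with 11·d ≡ 1 (mod 13000). Apply the extended Euclidean algorithm:
13000 = 1181×11 + 9
11 = 1×9 + 2
9 = 4×2 + 1
2 = 2×1 + 0
Back-substitute:
1 = 9 − 4·2
1 = −4·11 + 5·9
1 = 5·13000 − 5909·11
So 11·(-5909) ≡ 1 (mod 13000), hence d ≡ -5909 ≡ 7091 (mod 13000).

7091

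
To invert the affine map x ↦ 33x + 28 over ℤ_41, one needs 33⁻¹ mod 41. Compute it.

5

gcd(41, 33) by repeated division:
41 = 1×33 + 8
33 = 4×8 + 1
8 = 8×1 + 0
The gcd is 1. Working backward:
1 = 33 − 4·8
1 = −4·41 + 5·33
So 33·5 ≡ 1 (mod 41).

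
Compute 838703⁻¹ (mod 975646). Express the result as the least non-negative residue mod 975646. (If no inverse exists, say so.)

Apply the Euclidean algorithm to 975646 and 838703:
975646 = 1×838703 + 136943
838703 = 6×136943 + 17045
136943 = 8×17045 + 583
17045 = 29×583 + 138
583 = 4×138 + 31
138 = 4×31 + 14
31 = 2×14 + 3
14 = 4×3 + 2
3 = 1×2 + 1
2 = 2×1 + 0
gcd = 1, so the inverse exists. Back-substitute:
1 = 3 − 2
1 = −14 + 5·3
1 = 5·31 − 11·14
1 = −11·138 + 49·31
1 = 49·583 − 207·138
1 = −207·17045 + 6052·583
1 = 6052·136943 − 48623·17045
1 = −48623·838703 + 297790·136943
1 = 297790·975646 − 346413·838703
Thus 838703·(-346413) ≡ 1 (mod 975646); reducing, -346413 mod 975646 = 629233.

629233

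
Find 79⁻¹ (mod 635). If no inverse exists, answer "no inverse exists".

Extended Euclidean algorithm:
635 = 8·79 + 3
79 = 26·3 + 1
3 = 3·1 + 0
Since gcd(79, 635) = 1, back-substitute to write 1 as a combination:
1 = 79 − 26·3
1 = −26·635 + 209·79
So 79·209 ≡ 1 (mod 635).

209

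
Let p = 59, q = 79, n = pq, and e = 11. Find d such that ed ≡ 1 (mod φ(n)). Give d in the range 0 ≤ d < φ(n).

2879

φ(n) = (p−1)(q−1) = 58·78 = 4524.
Need d with 11·d ≡ 1 (mod 4524). Apply the extended Euclidean algorithm:
4524 = 411×11 + 3
11 = 3×3 + 2
3 = 1×2 + 1
2 = 2×1 + 0
Back-substitute:
1 = 3 − 2
1 = −11 + 4·3
1 = 4·4524 − 1645·11
So 11·(-1645) ≡ 1 (mod 4524), hence d ≡ -1645 ≡ 2879 (mod 4524).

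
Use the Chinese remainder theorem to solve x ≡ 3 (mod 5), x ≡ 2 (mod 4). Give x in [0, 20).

Write x = 3 + 5·k. Then 5·k ≡ 2 − 3 ≡ 3 (mod 4).
Need 5⁻¹ mod 4. Extended Euclid on (4, 1):
4 = 4*1 + 0
5⁻¹ ≡ 1 (mod 4), so k ≡ 1·3 ≡ 3 (mod 4).
x = 3 + 5·3 = 18.

18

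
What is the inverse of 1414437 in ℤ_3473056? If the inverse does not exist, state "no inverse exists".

2437197

gcd(3473056, 1414437) by repeated division:
3473056 = 2·1414437 + 644182
1414437 = 2·644182 + 126073
644182 = 5·126073 + 13817
126073 = 9·13817 + 1720
13817 = 8·1720 + 57
1720 = 30·57 + 10
57 = 5·10 + 7
10 = 1·7 + 3
7 = 2·3 + 1
3 = 3·1 + 0
The gcd is 1. Working backward:
1 = 7 − 2·3
1 = −2·10 + 3·7
1 = 3·57 − 17·10
1 = −17·1720 + 513·57
1 = 513·13817 − 4121·1720
1 = −4121·126073 + 37602·13817
1 = 37602·644182 − 192131·126073
1 = −192131·1414437 + 421864·644182
1 = 421864·3473056 − 1035859·1414437
Hence 1414437⁻¹ ≡ -1035859 ≡ 2437197 (mod 3473056).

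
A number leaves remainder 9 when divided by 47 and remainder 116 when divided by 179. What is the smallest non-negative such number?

Write x = 9 + 47·k. Then 47·k ≡ 116 − 9 ≡ 107 (mod 179).
Need 47⁻¹ mod 179. Extended Euclid on (179, 47):
179 = 3*47 + 38
47 = 1*38 + 9
38 = 4*9 + 2
9 = 4*2 + 1
2 = 2*1 + 0
Back-substitute:
1 = 9 − 4·2
1 = −4·38 + 17·9
1 = 17·47 − 21·38
1 = −21·179 + 80·47
47⁻¹ ≡ 80 (mod 179), so k ≡ 80·107 ≡ 147 (mod 179).
x = 9 + 47·147 = 6918.

6918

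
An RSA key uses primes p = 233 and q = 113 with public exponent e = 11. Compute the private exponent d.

11811

φ(n) = (p−1)(q−1) = 232·112 = 25984.
Need d with 11·d ≡ 1 (mod 25984). Apply the extended Euclidean algorithm:
25984 = 2362*11 + 2
11 = 5*2 + 1
2 = 2*1 + 0
Back-substitute:
1 = 11 − 5·2
1 = −5·25984 + 11811·11
So 11·11811 ≡ 1 (mod 25984), hence d = 11811.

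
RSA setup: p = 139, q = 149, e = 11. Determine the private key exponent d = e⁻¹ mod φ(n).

7427

φ(n) = (p−1)(q−1) = 138·148 = 20424.
Need d with 11·d ≡ 1 (mod 20424). Apply the extended Euclidean algorithm:
20424 = 1856×11 + 8
11 = 1×8 + 3
8 = 2×3 + 2
3 = 1×2 + 1
2 = 2×1 + 0
Back-substitute:
1 = 3 − 2
1 = −8 + 3·3
1 = 3·11 − 4·8
1 = −4·20424 + 7427·11
So 11·7427 ≡ 1 (mod 20424), hence d = 7427.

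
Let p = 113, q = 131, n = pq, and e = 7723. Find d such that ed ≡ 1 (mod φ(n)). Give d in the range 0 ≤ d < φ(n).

6787

φ(n) = (p−1)(q−1) = 112·130 = 14560.
Need d with 7723·d ≡ 1 (mod 14560). Apply the extended Euclidean algorithm:
14560 = 1·7723 + 6837
7723 = 1·6837 + 886
6837 = 7·886 + 635
886 = 1·635 + 251
635 = 2·251 + 133
251 = 1·133 + 118
133 = 1·118 + 15
118 = 7·15 + 13
15 = 1·13 + 2
13 = 6·2 + 1
2 = 2·1 + 0
Back-substitute:
1 = 13 − 6·2
1 = −6·15 + 7·13
1 = 7·118 − 55·15
1 = −55·133 + 62·118
1 = 62·251 − 117·133
1 = −117·635 + 296·251
1 = 296·886 − 413·635
1 = −413·6837 + 3187·886
1 = 3187·7723 − 3600·6837
1 = −3600·14560 + 6787·7723
So 7723·6787 ≡ 1 (mod 14560), hence d = 6787.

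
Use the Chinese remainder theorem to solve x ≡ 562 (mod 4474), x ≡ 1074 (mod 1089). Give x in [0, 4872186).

Write x = 562 + 4474·k. Then 4474·k ≡ 1074 − 562 ≡ 512 (mod 1089).
Need 4474⁻¹ mod 1089. Extended Euclid on (1089, 118):
1089 = 9×118 + 27
118 = 4×27 + 10
27 = 2×10 + 7
10 = 1×7 + 3
7 = 2×3 + 1
3 = 3×1 + 0
Back-substitute:
1 = 7 − 2·3
1 = −2·10 + 3·7
1 = 3·27 − 8·10
1 = −8·118 + 35·27
1 = 35·1089 − 323·118
4474⁻¹ ≡ 766 (mod 1089), so k ≡ 766·512 ≡ 152 (mod 1089).
x = 562 + 4474·152 = 680610.

680610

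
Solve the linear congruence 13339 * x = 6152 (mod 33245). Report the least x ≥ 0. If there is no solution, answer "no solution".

4853

First find gcd(13339, 33245):
33245 = 2×13339 + 6567
13339 = 2×6567 + 205
6567 = 32×205 + 7
205 = 29×7 + 2
7 = 3×2 + 1
2 = 2×1 + 0
gcd = 1, so a unique solution mod 33245 exists.
Back-substitute for the Bézout coefficients:
1 = 7 − 3·2
1 = −3·205 + 88·7
1 = 88·6567 − 2819·205
1 = −2819·13339 + 5726·6567
1 = 5726·33245 − 14271·13339
So 13339·(-14271) ≡ 1 (mod 33245), giving 13339⁻¹ ≡ 18974.
x ≡ 13339⁻¹·6152 ≡ 18974·6152 ≡ 4853 (mod 33245).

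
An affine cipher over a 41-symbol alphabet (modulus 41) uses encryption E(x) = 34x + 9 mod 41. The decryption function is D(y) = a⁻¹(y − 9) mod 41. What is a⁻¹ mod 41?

Apply the Euclidean algorithm to 41 and 34:
41 = 1×34 + 7
34 = 4×7 + 6
7 = 1×6 + 1
6 = 6×1 + 0
The gcd is 1. Working backward:
1 = 7 − 6
1 = −34 + 5·7
1 = 5·41 − 6·34
Thus 34·(-6) ≡ 1 (mod 41); reducing, -6 mod 41 = 35.

35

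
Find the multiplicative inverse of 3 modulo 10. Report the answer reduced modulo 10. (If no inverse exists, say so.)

Extended Euclidean algorithm:
10 = 3·3 + 1
3 = 3·1 + 0
gcd = 1, so the inverse exists. Back-substitute:
1 = 10 − 3·3
Hence 3⁻¹ ≡ -3 ≡ 7 (mod 10).

7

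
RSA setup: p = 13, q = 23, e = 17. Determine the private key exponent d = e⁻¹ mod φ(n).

233

φ(n) = (p−1)(q−1) = 12·22 = 264.
Need d with 17·d ≡ 1 (mod 264). Apply the extended Euclidean algorithm:
264 = 15*17 + 9
17 = 1*9 + 8
9 = 1*8 + 1
8 = 8*1 + 0
Back-substitute:
1 = 9 − 8
1 = −17 + 2·9
1 = 2·264 − 31·17
So 17·(-31) ≡ 1 (mod 264), hence d ≡ -31 ≡ 233 (mod 264).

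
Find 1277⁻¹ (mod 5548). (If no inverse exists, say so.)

1677

Run Euclid on (5548, 1277):
5548 = 4·1277 + 440
1277 = 2·440 + 397
440 = 1·397 + 43
397 = 9·43 + 10
43 = 4·10 + 3
10 = 3·3 + 1
3 = 3·1 + 0
gcd = 1, so the inverse exists. Back-substitute:
1 = 10 − 3·3
1 = −3·43 + 13·10
1 = 13·397 − 120·43
1 = −120·440 + 133·397
1 = 133·1277 − 386·440
1 = −386·5548 + 1677·1277
So 1277·1677 ≡ 1 (mod 5548).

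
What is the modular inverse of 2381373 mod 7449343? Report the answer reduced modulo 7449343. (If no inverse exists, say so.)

gcd(7449343, 2381373) by repeated division:
7449343 = 3×2381373 + 305224
2381373 = 7×305224 + 244805
305224 = 1×244805 + 60419
244805 = 4×60419 + 3129
60419 = 19×3129 + 968
3129 = 3×968 + 225
968 = 4×225 + 68
225 = 3×68 + 21
68 = 3×21 + 5
21 = 4×5 + 1
5 = 5×1 + 0
The gcd is 1. Working backward:
1 = 21 − 4·5
1 = −4·68 + 13·21
1 = 13·225 − 43·68
1 = −43·968 + 185·225
1 = 185·3129 − 598·968
1 = −598·60419 + 11547·3129
1 = 11547·244805 − 46786·60419
1 = −46786·305224 + 58333·244805
1 = 58333·2381373 − 455117·305224
1 = −455117·7449343 + 1423684·2381373
So 2381373·1423684 ≡ 1 (mod 7449343).

1423684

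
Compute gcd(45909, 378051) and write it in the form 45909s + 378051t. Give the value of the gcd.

3

Euclidean algorithm:
378051 = 8×45909 + 10779
45909 = 4×10779 + 2793
10779 = 3×2793 + 2400
2793 = 1×2400 + 393
2400 = 6×393 + 42
393 = 9×42 + 15
42 = 2×15 + 12
15 = 1×12 + 3
12 = 4×3 + 0
gcd(45909, 378051) = 3.
Back-substituting:
3 = 15 − 12
3 = −42 + 3·15
3 = 3·393 − 28·42
3 = −28·2400 + 171·393
3 = 171·2793 − 199·2400
3 = −199·10779 + 768·2793
3 = 768·45909 − 3271·10779
3 = −3271·378051 + 26936·45909
So 3 = (-3271)·378051 + (26936)·45909.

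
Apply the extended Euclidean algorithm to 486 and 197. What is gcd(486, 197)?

Euclidean algorithm:
486 = 2×197 + 92
197 = 2×92 + 13
92 = 7×13 + 1
13 = 13×1 + 0
gcd(486, 197) = 1.
Working backward:
1 = 92 − 7·13
1 = −7·197 + 15·92
1 = 15·486 − 37·197
So 1 = (15)·486 + (-37)·197.

1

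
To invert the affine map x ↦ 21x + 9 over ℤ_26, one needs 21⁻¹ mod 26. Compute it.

5

Run Euclid on (26, 21):
26 = 1·21 + 5
21 = 4·5 + 1
5 = 5·1 + 0
gcd = 1, so the inverse exists. Back-substitute:
1 = 21 − 4·5
1 = −4·26 + 5·21
So 21·5 ≡ 1 (mod 26).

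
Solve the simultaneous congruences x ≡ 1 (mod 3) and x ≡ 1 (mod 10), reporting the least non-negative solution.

1

Write x = 1 + 3·k. Then 3·k ≡ 1 − 1 ≡ 0 (mod 10).
Need 3⁻¹ mod 10. Extended Euclid on (10, 3):
10 = 3×3 + 1
3 = 3×1 + 0
Back-substitute:
1 = 10 − 3·3
3⁻¹ ≡ 7 (mod 10), so k ≡ 7·0 ≡ 0 (mod 10).
x = 1 + 3·0 = 1.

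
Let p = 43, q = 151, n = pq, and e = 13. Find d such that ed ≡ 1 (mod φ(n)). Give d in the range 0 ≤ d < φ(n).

3877

φ(n) = (p−1)(q−1) = 42·150 = 6300.
Need d with 13·d ≡ 1 (mod 6300). Apply the extended Euclidean algorithm:
6300 = 484×13 + 8
13 = 1×8 + 5
8 = 1×5 + 3
5 = 1×3 + 2
3 = 1×2 + 1
2 = 2×1 + 0
Back-substitute:
1 = 3 − 2
1 = −5 + 2·3
1 = 2·8 − 3·5
1 = −3·13 + 5·8
1 = 5·6300 − 2423·13
So 13·(-2423) ≡ 1 (mod 6300), hence d ≡ -2423 ≡ 3877 (mod 6300).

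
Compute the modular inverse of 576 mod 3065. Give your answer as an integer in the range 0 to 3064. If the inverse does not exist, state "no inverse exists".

2336

Extended Euclidean algorithm:
3065 = 5×576 + 185
576 = 3×185 + 21
185 = 8×21 + 17
21 = 1×17 + 4
17 = 4×4 + 1
4 = 4×1 + 0
The gcd is 1. Working backward:
1 = 17 − 4·4
1 = −4·21 + 5·17
1 = 5·185 − 44·21
1 = −44·576 + 137·185
1 = 137·3065 − 729·576
Thus 576·(-729) ≡ 1 (mod 3065); reducing, -729 mod 3065 = 2336.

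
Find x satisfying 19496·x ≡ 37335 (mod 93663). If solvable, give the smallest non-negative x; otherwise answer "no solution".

18330

First find gcd(19496, 93663):
93663 = 4*19496 + 15679
19496 = 1*15679 + 3817
15679 = 4*3817 + 411
3817 = 9*411 + 118
411 = 3*118 + 57
118 = 2*57 + 4
57 = 14*4 + 1
4 = 4*1 + 0
gcd = 1, so a unique solution mod 93663 exists.
Back-substitute for the Bézout coefficients:
1 = 57 − 14·4
1 = −14·118 + 29·57
1 = 29·411 − 101·118
1 = −101·3817 + 938·411
1 = 938·15679 − 3853·3817
1 = −3853·19496 + 4791·15679
1 = 4791·93663 − 23017·19496
So 19496·(-23017) ≡ 1 (mod 93663), giving 19496⁻¹ ≡ 70646.
x ≡ 19496⁻¹·37335 ≡ 70646·37335 ≡ 18330 (mod 93663).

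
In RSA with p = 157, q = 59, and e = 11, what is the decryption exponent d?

φ(n) = (p−1)(q−1) = 156·58 = 9048.
Need d with 11·d ≡ 1 (mod 9048). Apply the extended Euclidean algorithm:
9048 = 822·11 + 6
11 = 1·6 + 5
6 = 1·5 + 1
5 = 5·1 + 0
Back-substitute:
1 = 6 − 5
1 = −11 + 2·6
1 = 2·9048 − 1645·11
So 11·(-1645) ≡ 1 (mod 9048), hence d ≡ -1645 ≡ 7403 (mod 9048).

7403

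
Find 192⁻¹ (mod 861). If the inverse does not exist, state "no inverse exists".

Euclidean algorithm on 861, 192:
861 = 4*192 + 93
192 = 2*93 + 6
93 = 15*6 + 3
6 = 2*3 + 0
Since gcd = 3 > 1, 192 is not a unit mod 861.

no inverse exists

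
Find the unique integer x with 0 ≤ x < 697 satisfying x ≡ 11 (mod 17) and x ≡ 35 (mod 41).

Write x = 11 + 17·k. Then 17·k ≡ 35 − 11 ≡ 24 (mod 41).
Need 17⁻¹ mod 41. Extended Euclid on (41, 17):
41 = 2×17 + 7
17 = 2×7 + 3
7 = 2×3 + 1
3 = 3×1 + 0
Back-substitute:
1 = 7 − 2·3
1 = −2·17 + 5·7
1 = 5·41 − 12·17
17⁻¹ ≡ 29 (mod 41), so k ≡ 29·24 ≡ 40 (mod 41).
x = 11 + 17·40 = 691.

691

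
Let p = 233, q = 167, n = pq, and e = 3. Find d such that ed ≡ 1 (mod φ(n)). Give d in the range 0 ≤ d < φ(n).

25675

φ(n) = (p−1)(q−1) = 232·166 = 38512.
Need d with 3·d ≡ 1 (mod 38512). Apply the extended Euclidean algorithm:
38512 = 12837*3 + 1
3 = 3*1 + 0
Back-substitute:
1 = 38512 − 12837·3
So 3·(-12837) ≡ 1 (mod 38512), hence d ≡ -12837 ≡ 25675 (mod 38512).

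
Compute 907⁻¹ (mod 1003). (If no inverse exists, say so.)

Extended Euclidean algorithm:
1003 = 1*907 + 96
907 = 9*96 + 43
96 = 2*43 + 10
43 = 4*10 + 3
10 = 3*3 + 1
3 = 3*1 + 0
Since gcd(907, 1003) = 1, back-substitute to write 1 as a combination:
1 = 10 − 3·3
1 = −3·43 + 13·10
1 = 13·96 − 29·43
1 = −29·907 + 274·96
1 = 274·1003 − 303·907
So 907·(-303) ≡ 1 (mod 1003), and -303 ≡ 700 (mod 1003).

700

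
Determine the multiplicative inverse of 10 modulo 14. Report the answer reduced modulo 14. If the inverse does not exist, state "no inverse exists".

Compute gcd(10, 14):
14 = 1×10 + 4
10 = 2×4 + 2
4 = 2×2 + 0
Since gcd = 2 > 1, 10 is not a unit mod 14.

no inverse exists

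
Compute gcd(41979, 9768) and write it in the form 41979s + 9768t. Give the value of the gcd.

Apply Euclid's algorithm to 41979 and 9768:
41979 = 4*9768 + 2907
9768 = 3*2907 + 1047
2907 = 2*1047 + 813
1047 = 1*813 + 234
813 = 3*234 + 111
234 = 2*111 + 12
111 = 9*12 + 3
12 = 4*3 + 0
gcd(41979, 9768) = 3.
Express as a combination:
3 = 111 − 9·12
3 = −9·234 + 19·111
3 = 19·813 − 66·234
3 = −66·1047 + 85·813
3 = 85·2907 − 236·1047
3 = −236·9768 + 793·2907
3 = 793·41979 − 3408·9768
So 3 = (793)·41979 + (-3408)·9768.

3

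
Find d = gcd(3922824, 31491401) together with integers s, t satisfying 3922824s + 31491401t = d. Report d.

1

Repeated division:
31491401 = 8×3922824 + 108809
3922824 = 36×108809 + 5700
108809 = 19×5700 + 509
5700 = 11×509 + 101
509 = 5×101 + 4
101 = 25×4 + 1
4 = 4×1 + 0
gcd(3922824, 31491401) = 1.
Working backward:
1 = 101 − 25·4
1 = −25·509 + 126·101
1 = 126·5700 − 1411·509
1 = −1411·108809 + 26935·5700
1 = 26935·3922824 − 971071·108809
1 = −971071·31491401 + 7795503·3922824
So 1 = (-971071)·31491401 + (7795503)·3922824.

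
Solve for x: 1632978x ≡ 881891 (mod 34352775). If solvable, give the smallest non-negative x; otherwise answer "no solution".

gcd(1632978, 34352775):
34352775 = 21*1632978 + 60237
1632978 = 27*60237 + 6579
60237 = 9*6579 + 1026
6579 = 6*1026 + 423
1026 = 2*423 + 180
423 = 2*180 + 63
180 = 2*63 + 54
63 = 1*54 + 9
54 = 6*9 + 0
gcd = 9, but 9 ∤ 881891, so the congruence has no solution.

no solution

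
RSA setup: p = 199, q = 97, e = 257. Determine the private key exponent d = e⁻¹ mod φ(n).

13313

φ(n) = (p−1)(q−1) = 198·96 = 19008.
Need d with 257·d ≡ 1 (mod 19008). Apply the extended Euclidean algorithm:
19008 = 73*257 + 247
257 = 1*247 + 10
247 = 24*10 + 7
10 = 1*7 + 3
7 = 2*3 + 1
3 = 3*1 + 0
Back-substitute:
1 = 7 − 2·3
1 = −2·10 + 3·7
1 = 3·247 − 74·10
1 = −74·257 + 77·247
1 = 77·19008 − 5695·257
So 257·(-5695) ≡ 1 (mod 19008), hence d ≡ -5695 ≡ 13313 (mod 19008).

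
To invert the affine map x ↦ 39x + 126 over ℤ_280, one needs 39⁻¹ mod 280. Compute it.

79

Extended Euclidean algorithm:
280 = 7*39 + 7
39 = 5*7 + 4
7 = 1*4 + 3
4 = 1*3 + 1
3 = 3*1 + 0
gcd = 1, so the inverse exists. Back-substitute:
1 = 4 − 3
1 = −7 + 2·4
1 = 2·39 − 11·7
1 = −11·280 + 79·39
So 39·79 ≡ 1 (mod 280).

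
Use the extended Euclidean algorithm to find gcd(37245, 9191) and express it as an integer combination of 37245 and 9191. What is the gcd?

13

Euclidean algorithm:
37245 = 4×9191 + 481
9191 = 19×481 + 52
481 = 9×52 + 13
52 = 4×13 + 0
gcd(37245, 9191) = 13.
Express as a combination:
13 = 481 − 9·52
13 = −9·9191 + 172·481
13 = 172·37245 − 697·9191
So 13 = (172)·37245 + (-697)·9191.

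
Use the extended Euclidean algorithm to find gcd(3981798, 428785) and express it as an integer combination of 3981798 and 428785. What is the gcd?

Repeated division:
3981798 = 9×428785 + 122733
428785 = 3×122733 + 60586
122733 = 2×60586 + 1561
60586 = 38×1561 + 1268
1561 = 1×1268 + 293
1268 = 4×293 + 96
293 = 3×96 + 5
96 = 19×5 + 1
5 = 5×1 + 0
gcd(3981798, 428785) = 1.
Express as a combination:
1 = 96 − 19·5
1 = −19·293 + 58·96
1 = 58·1268 − 251·293
1 = −251·1561 + 309·1268
1 = 309·60586 − 11993·1561
1 = −11993·122733 + 24295·60586
1 = 24295·428785 − 84878·122733
1 = −84878·3981798 + 788197·428785
So 1 = (-84878)·3981798 + (788197)·428785.

1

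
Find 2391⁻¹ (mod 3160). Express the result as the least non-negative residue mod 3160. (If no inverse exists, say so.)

2671

Run Euclid on (3160, 2391):
3160 = 1×2391 + 769
2391 = 3×769 + 84
769 = 9×84 + 13
84 = 6×13 + 6
13 = 2×6 + 1
6 = 6×1 + 0
Since gcd(2391, 3160) = 1, back-substitute to write 1 as a combination:
1 = 13 − 2·6
1 = −2·84 + 13·13
1 = 13·769 − 119·84
1 = −119·2391 + 370·769
1 = 370·3160 − 489·2391
Thus 2391·(-489) ≡ 1 (mod 3160); reducing, -489 mod 3160 = 2671.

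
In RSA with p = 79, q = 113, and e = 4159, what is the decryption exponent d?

φ(n) = (p−1)(q−1) = 78·112 = 8736.
Need d with 4159·d ≡ 1 (mod 8736). Apply the extended Euclidean algorithm:
8736 = 2*4159 + 418
4159 = 9*418 + 397
418 = 1*397 + 21
397 = 18*21 + 19
21 = 1*19 + 2
19 = 9*2 + 1
2 = 2*1 + 0
Back-substitute:
1 = 19 − 9·2
1 = −9·21 + 10·19
1 = 10·397 − 189·21
1 = −189·418 + 199·397
1 = 199·4159 − 1980·418
1 = −1980·8736 + 4159·4159
So 4159·4159 ≡ 1 (mod 8736), hence d = 4159.

4159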